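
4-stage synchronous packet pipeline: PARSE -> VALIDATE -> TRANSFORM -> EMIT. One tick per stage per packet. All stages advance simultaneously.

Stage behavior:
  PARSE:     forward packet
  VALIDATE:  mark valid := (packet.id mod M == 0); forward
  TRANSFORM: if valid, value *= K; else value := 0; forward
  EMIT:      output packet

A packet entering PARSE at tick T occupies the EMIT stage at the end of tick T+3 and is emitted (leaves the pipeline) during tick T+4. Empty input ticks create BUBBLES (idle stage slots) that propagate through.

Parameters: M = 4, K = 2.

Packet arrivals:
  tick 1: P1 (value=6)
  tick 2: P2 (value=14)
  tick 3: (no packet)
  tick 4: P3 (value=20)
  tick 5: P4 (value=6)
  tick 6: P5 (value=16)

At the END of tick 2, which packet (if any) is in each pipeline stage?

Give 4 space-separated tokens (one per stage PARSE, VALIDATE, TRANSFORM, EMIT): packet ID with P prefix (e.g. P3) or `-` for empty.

Tick 1: [PARSE:P1(v=6,ok=F), VALIDATE:-, TRANSFORM:-, EMIT:-] out:-; in:P1
Tick 2: [PARSE:P2(v=14,ok=F), VALIDATE:P1(v=6,ok=F), TRANSFORM:-, EMIT:-] out:-; in:P2
At end of tick 2: ['P2', 'P1', '-', '-']

Answer: P2 P1 - -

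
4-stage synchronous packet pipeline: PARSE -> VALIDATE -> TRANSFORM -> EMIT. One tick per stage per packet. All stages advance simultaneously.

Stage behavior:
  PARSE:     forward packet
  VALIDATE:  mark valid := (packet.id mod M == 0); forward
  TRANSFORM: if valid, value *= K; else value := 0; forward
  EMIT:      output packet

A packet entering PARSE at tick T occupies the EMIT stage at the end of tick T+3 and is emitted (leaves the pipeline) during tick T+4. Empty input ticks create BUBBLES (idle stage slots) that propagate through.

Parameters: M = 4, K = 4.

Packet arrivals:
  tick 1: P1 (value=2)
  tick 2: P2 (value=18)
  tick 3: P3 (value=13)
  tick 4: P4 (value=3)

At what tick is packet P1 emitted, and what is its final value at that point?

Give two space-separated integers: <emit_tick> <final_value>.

Tick 1: [PARSE:P1(v=2,ok=F), VALIDATE:-, TRANSFORM:-, EMIT:-] out:-; in:P1
Tick 2: [PARSE:P2(v=18,ok=F), VALIDATE:P1(v=2,ok=F), TRANSFORM:-, EMIT:-] out:-; in:P2
Tick 3: [PARSE:P3(v=13,ok=F), VALIDATE:P2(v=18,ok=F), TRANSFORM:P1(v=0,ok=F), EMIT:-] out:-; in:P3
Tick 4: [PARSE:P4(v=3,ok=F), VALIDATE:P3(v=13,ok=F), TRANSFORM:P2(v=0,ok=F), EMIT:P1(v=0,ok=F)] out:-; in:P4
Tick 5: [PARSE:-, VALIDATE:P4(v=3,ok=T), TRANSFORM:P3(v=0,ok=F), EMIT:P2(v=0,ok=F)] out:P1(v=0); in:-
Tick 6: [PARSE:-, VALIDATE:-, TRANSFORM:P4(v=12,ok=T), EMIT:P3(v=0,ok=F)] out:P2(v=0); in:-
Tick 7: [PARSE:-, VALIDATE:-, TRANSFORM:-, EMIT:P4(v=12,ok=T)] out:P3(v=0); in:-
Tick 8: [PARSE:-, VALIDATE:-, TRANSFORM:-, EMIT:-] out:P4(v=12); in:-
P1: arrives tick 1, valid=False (id=1, id%4=1), emit tick 5, final value 0

Answer: 5 0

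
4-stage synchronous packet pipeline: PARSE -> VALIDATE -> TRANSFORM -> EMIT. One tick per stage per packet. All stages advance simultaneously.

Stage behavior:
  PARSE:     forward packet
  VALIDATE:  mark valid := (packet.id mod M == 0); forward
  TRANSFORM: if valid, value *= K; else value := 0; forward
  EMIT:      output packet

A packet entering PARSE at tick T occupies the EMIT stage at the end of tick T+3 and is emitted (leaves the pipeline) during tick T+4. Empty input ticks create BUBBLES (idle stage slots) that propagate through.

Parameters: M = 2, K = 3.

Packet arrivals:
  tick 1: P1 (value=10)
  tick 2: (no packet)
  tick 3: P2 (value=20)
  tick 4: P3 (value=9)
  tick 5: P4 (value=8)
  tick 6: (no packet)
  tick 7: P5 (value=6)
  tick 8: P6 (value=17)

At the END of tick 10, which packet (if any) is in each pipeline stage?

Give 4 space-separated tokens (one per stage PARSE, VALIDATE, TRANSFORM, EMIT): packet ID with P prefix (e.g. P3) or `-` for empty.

Tick 1: [PARSE:P1(v=10,ok=F), VALIDATE:-, TRANSFORM:-, EMIT:-] out:-; in:P1
Tick 2: [PARSE:-, VALIDATE:P1(v=10,ok=F), TRANSFORM:-, EMIT:-] out:-; in:-
Tick 3: [PARSE:P2(v=20,ok=F), VALIDATE:-, TRANSFORM:P1(v=0,ok=F), EMIT:-] out:-; in:P2
Tick 4: [PARSE:P3(v=9,ok=F), VALIDATE:P2(v=20,ok=T), TRANSFORM:-, EMIT:P1(v=0,ok=F)] out:-; in:P3
Tick 5: [PARSE:P4(v=8,ok=F), VALIDATE:P3(v=9,ok=F), TRANSFORM:P2(v=60,ok=T), EMIT:-] out:P1(v=0); in:P4
Tick 6: [PARSE:-, VALIDATE:P4(v=8,ok=T), TRANSFORM:P3(v=0,ok=F), EMIT:P2(v=60,ok=T)] out:-; in:-
Tick 7: [PARSE:P5(v=6,ok=F), VALIDATE:-, TRANSFORM:P4(v=24,ok=T), EMIT:P3(v=0,ok=F)] out:P2(v=60); in:P5
Tick 8: [PARSE:P6(v=17,ok=F), VALIDATE:P5(v=6,ok=F), TRANSFORM:-, EMIT:P4(v=24,ok=T)] out:P3(v=0); in:P6
Tick 9: [PARSE:-, VALIDATE:P6(v=17,ok=T), TRANSFORM:P5(v=0,ok=F), EMIT:-] out:P4(v=24); in:-
Tick 10: [PARSE:-, VALIDATE:-, TRANSFORM:P6(v=51,ok=T), EMIT:P5(v=0,ok=F)] out:-; in:-
At end of tick 10: ['-', '-', 'P6', 'P5']

Answer: - - P6 P5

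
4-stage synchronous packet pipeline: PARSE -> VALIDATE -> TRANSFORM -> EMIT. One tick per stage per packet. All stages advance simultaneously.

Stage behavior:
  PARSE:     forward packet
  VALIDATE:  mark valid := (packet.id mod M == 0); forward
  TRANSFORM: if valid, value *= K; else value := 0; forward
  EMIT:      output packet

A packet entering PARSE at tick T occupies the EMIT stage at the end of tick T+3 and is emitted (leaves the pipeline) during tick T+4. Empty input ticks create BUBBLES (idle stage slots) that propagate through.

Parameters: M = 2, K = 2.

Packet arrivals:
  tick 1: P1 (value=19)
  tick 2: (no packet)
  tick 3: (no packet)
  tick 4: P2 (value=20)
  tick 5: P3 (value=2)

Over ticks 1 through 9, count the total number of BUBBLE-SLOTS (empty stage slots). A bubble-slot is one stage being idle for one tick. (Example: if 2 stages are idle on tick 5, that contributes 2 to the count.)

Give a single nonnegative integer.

Answer: 24

Derivation:
Tick 1: [PARSE:P1(v=19,ok=F), VALIDATE:-, TRANSFORM:-, EMIT:-] out:-; bubbles=3
Tick 2: [PARSE:-, VALIDATE:P1(v=19,ok=F), TRANSFORM:-, EMIT:-] out:-; bubbles=3
Tick 3: [PARSE:-, VALIDATE:-, TRANSFORM:P1(v=0,ok=F), EMIT:-] out:-; bubbles=3
Tick 4: [PARSE:P2(v=20,ok=F), VALIDATE:-, TRANSFORM:-, EMIT:P1(v=0,ok=F)] out:-; bubbles=2
Tick 5: [PARSE:P3(v=2,ok=F), VALIDATE:P2(v=20,ok=T), TRANSFORM:-, EMIT:-] out:P1(v=0); bubbles=2
Tick 6: [PARSE:-, VALIDATE:P3(v=2,ok=F), TRANSFORM:P2(v=40,ok=T), EMIT:-] out:-; bubbles=2
Tick 7: [PARSE:-, VALIDATE:-, TRANSFORM:P3(v=0,ok=F), EMIT:P2(v=40,ok=T)] out:-; bubbles=2
Tick 8: [PARSE:-, VALIDATE:-, TRANSFORM:-, EMIT:P3(v=0,ok=F)] out:P2(v=40); bubbles=3
Tick 9: [PARSE:-, VALIDATE:-, TRANSFORM:-, EMIT:-] out:P3(v=0); bubbles=4
Total bubble-slots: 24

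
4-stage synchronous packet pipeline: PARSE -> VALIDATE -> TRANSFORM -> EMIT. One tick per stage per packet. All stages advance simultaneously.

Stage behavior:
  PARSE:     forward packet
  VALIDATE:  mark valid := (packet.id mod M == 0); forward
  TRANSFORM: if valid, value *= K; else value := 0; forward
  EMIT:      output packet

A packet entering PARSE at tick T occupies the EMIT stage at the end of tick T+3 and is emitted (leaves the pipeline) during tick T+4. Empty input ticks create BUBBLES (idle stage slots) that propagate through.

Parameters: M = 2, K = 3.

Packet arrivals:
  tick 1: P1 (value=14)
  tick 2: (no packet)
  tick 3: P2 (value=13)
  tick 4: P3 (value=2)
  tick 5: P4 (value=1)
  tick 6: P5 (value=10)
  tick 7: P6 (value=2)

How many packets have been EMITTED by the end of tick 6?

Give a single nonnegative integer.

Tick 1: [PARSE:P1(v=14,ok=F), VALIDATE:-, TRANSFORM:-, EMIT:-] out:-; in:P1
Tick 2: [PARSE:-, VALIDATE:P1(v=14,ok=F), TRANSFORM:-, EMIT:-] out:-; in:-
Tick 3: [PARSE:P2(v=13,ok=F), VALIDATE:-, TRANSFORM:P1(v=0,ok=F), EMIT:-] out:-; in:P2
Tick 4: [PARSE:P3(v=2,ok=F), VALIDATE:P2(v=13,ok=T), TRANSFORM:-, EMIT:P1(v=0,ok=F)] out:-; in:P3
Tick 5: [PARSE:P4(v=1,ok=F), VALIDATE:P3(v=2,ok=F), TRANSFORM:P2(v=39,ok=T), EMIT:-] out:P1(v=0); in:P4
Tick 6: [PARSE:P5(v=10,ok=F), VALIDATE:P4(v=1,ok=T), TRANSFORM:P3(v=0,ok=F), EMIT:P2(v=39,ok=T)] out:-; in:P5
Emitted by tick 6: ['P1']

Answer: 1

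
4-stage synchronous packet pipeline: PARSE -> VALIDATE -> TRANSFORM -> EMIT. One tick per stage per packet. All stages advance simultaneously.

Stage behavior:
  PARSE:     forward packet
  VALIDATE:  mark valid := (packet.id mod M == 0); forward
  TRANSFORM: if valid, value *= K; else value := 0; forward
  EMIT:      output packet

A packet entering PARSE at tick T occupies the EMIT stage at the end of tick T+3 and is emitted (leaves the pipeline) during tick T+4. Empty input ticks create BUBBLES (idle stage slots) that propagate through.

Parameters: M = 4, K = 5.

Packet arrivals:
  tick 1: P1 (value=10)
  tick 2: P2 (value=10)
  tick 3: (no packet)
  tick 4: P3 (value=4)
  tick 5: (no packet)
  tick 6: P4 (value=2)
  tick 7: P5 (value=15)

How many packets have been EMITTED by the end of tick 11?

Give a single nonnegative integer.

Answer: 5

Derivation:
Tick 1: [PARSE:P1(v=10,ok=F), VALIDATE:-, TRANSFORM:-, EMIT:-] out:-; in:P1
Tick 2: [PARSE:P2(v=10,ok=F), VALIDATE:P1(v=10,ok=F), TRANSFORM:-, EMIT:-] out:-; in:P2
Tick 3: [PARSE:-, VALIDATE:P2(v=10,ok=F), TRANSFORM:P1(v=0,ok=F), EMIT:-] out:-; in:-
Tick 4: [PARSE:P3(v=4,ok=F), VALIDATE:-, TRANSFORM:P2(v=0,ok=F), EMIT:P1(v=0,ok=F)] out:-; in:P3
Tick 5: [PARSE:-, VALIDATE:P3(v=4,ok=F), TRANSFORM:-, EMIT:P2(v=0,ok=F)] out:P1(v=0); in:-
Tick 6: [PARSE:P4(v=2,ok=F), VALIDATE:-, TRANSFORM:P3(v=0,ok=F), EMIT:-] out:P2(v=0); in:P4
Tick 7: [PARSE:P5(v=15,ok=F), VALIDATE:P4(v=2,ok=T), TRANSFORM:-, EMIT:P3(v=0,ok=F)] out:-; in:P5
Tick 8: [PARSE:-, VALIDATE:P5(v=15,ok=F), TRANSFORM:P4(v=10,ok=T), EMIT:-] out:P3(v=0); in:-
Tick 9: [PARSE:-, VALIDATE:-, TRANSFORM:P5(v=0,ok=F), EMIT:P4(v=10,ok=T)] out:-; in:-
Tick 10: [PARSE:-, VALIDATE:-, TRANSFORM:-, EMIT:P5(v=0,ok=F)] out:P4(v=10); in:-
Tick 11: [PARSE:-, VALIDATE:-, TRANSFORM:-, EMIT:-] out:P5(v=0); in:-
Emitted by tick 11: ['P1', 'P2', 'P3', 'P4', 'P5']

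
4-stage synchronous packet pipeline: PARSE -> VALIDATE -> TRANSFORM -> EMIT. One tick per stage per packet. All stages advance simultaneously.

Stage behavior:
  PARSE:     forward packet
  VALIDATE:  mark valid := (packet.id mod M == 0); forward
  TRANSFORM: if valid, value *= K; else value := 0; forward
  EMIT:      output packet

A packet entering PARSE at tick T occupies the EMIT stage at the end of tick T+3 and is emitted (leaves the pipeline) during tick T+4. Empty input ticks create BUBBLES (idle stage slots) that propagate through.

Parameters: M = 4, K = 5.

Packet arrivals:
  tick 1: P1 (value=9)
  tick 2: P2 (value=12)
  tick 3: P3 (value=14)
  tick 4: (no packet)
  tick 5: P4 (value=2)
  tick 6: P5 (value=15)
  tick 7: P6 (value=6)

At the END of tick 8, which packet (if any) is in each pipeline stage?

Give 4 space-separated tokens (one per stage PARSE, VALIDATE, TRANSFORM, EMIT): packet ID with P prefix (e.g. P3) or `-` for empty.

Tick 1: [PARSE:P1(v=9,ok=F), VALIDATE:-, TRANSFORM:-, EMIT:-] out:-; in:P1
Tick 2: [PARSE:P2(v=12,ok=F), VALIDATE:P1(v=9,ok=F), TRANSFORM:-, EMIT:-] out:-; in:P2
Tick 3: [PARSE:P3(v=14,ok=F), VALIDATE:P2(v=12,ok=F), TRANSFORM:P1(v=0,ok=F), EMIT:-] out:-; in:P3
Tick 4: [PARSE:-, VALIDATE:P3(v=14,ok=F), TRANSFORM:P2(v=0,ok=F), EMIT:P1(v=0,ok=F)] out:-; in:-
Tick 5: [PARSE:P4(v=2,ok=F), VALIDATE:-, TRANSFORM:P3(v=0,ok=F), EMIT:P2(v=0,ok=F)] out:P1(v=0); in:P4
Tick 6: [PARSE:P5(v=15,ok=F), VALIDATE:P4(v=2,ok=T), TRANSFORM:-, EMIT:P3(v=0,ok=F)] out:P2(v=0); in:P5
Tick 7: [PARSE:P6(v=6,ok=F), VALIDATE:P5(v=15,ok=F), TRANSFORM:P4(v=10,ok=T), EMIT:-] out:P3(v=0); in:P6
Tick 8: [PARSE:-, VALIDATE:P6(v=6,ok=F), TRANSFORM:P5(v=0,ok=F), EMIT:P4(v=10,ok=T)] out:-; in:-
At end of tick 8: ['-', 'P6', 'P5', 'P4']

Answer: - P6 P5 P4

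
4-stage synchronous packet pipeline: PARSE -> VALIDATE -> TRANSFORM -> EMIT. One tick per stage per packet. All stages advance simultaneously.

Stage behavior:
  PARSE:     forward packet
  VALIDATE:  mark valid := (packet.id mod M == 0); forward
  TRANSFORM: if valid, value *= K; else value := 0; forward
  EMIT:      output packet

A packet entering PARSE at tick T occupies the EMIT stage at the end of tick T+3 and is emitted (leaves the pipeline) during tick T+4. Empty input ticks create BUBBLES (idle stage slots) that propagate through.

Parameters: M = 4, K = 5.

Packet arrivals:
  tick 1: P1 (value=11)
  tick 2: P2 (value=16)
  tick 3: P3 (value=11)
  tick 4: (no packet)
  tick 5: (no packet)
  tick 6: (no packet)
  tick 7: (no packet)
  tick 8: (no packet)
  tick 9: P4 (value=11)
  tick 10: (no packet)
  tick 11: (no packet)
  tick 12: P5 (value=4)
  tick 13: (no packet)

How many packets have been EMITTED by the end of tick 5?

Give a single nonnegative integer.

Tick 1: [PARSE:P1(v=11,ok=F), VALIDATE:-, TRANSFORM:-, EMIT:-] out:-; in:P1
Tick 2: [PARSE:P2(v=16,ok=F), VALIDATE:P1(v=11,ok=F), TRANSFORM:-, EMIT:-] out:-; in:P2
Tick 3: [PARSE:P3(v=11,ok=F), VALIDATE:P2(v=16,ok=F), TRANSFORM:P1(v=0,ok=F), EMIT:-] out:-; in:P3
Tick 4: [PARSE:-, VALIDATE:P3(v=11,ok=F), TRANSFORM:P2(v=0,ok=F), EMIT:P1(v=0,ok=F)] out:-; in:-
Tick 5: [PARSE:-, VALIDATE:-, TRANSFORM:P3(v=0,ok=F), EMIT:P2(v=0,ok=F)] out:P1(v=0); in:-
Emitted by tick 5: ['P1']

Answer: 1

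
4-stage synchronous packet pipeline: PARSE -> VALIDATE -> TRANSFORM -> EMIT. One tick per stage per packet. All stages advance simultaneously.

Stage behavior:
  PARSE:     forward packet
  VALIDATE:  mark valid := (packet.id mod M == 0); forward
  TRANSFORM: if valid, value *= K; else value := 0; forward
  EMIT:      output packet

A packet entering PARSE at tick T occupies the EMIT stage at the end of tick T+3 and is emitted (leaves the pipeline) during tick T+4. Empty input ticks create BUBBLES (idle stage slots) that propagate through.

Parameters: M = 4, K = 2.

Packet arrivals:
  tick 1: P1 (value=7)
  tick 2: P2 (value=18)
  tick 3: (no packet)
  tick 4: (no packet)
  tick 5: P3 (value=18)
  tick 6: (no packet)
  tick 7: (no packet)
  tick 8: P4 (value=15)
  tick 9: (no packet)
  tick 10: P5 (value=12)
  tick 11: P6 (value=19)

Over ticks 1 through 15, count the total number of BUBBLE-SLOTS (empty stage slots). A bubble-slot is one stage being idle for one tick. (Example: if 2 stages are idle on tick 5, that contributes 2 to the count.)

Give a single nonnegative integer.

Answer: 36

Derivation:
Tick 1: [PARSE:P1(v=7,ok=F), VALIDATE:-, TRANSFORM:-, EMIT:-] out:-; bubbles=3
Tick 2: [PARSE:P2(v=18,ok=F), VALIDATE:P1(v=7,ok=F), TRANSFORM:-, EMIT:-] out:-; bubbles=2
Tick 3: [PARSE:-, VALIDATE:P2(v=18,ok=F), TRANSFORM:P1(v=0,ok=F), EMIT:-] out:-; bubbles=2
Tick 4: [PARSE:-, VALIDATE:-, TRANSFORM:P2(v=0,ok=F), EMIT:P1(v=0,ok=F)] out:-; bubbles=2
Tick 5: [PARSE:P3(v=18,ok=F), VALIDATE:-, TRANSFORM:-, EMIT:P2(v=0,ok=F)] out:P1(v=0); bubbles=2
Tick 6: [PARSE:-, VALIDATE:P3(v=18,ok=F), TRANSFORM:-, EMIT:-] out:P2(v=0); bubbles=3
Tick 7: [PARSE:-, VALIDATE:-, TRANSFORM:P3(v=0,ok=F), EMIT:-] out:-; bubbles=3
Tick 8: [PARSE:P4(v=15,ok=F), VALIDATE:-, TRANSFORM:-, EMIT:P3(v=0,ok=F)] out:-; bubbles=2
Tick 9: [PARSE:-, VALIDATE:P4(v=15,ok=T), TRANSFORM:-, EMIT:-] out:P3(v=0); bubbles=3
Tick 10: [PARSE:P5(v=12,ok=F), VALIDATE:-, TRANSFORM:P4(v=30,ok=T), EMIT:-] out:-; bubbles=2
Tick 11: [PARSE:P6(v=19,ok=F), VALIDATE:P5(v=12,ok=F), TRANSFORM:-, EMIT:P4(v=30,ok=T)] out:-; bubbles=1
Tick 12: [PARSE:-, VALIDATE:P6(v=19,ok=F), TRANSFORM:P5(v=0,ok=F), EMIT:-] out:P4(v=30); bubbles=2
Tick 13: [PARSE:-, VALIDATE:-, TRANSFORM:P6(v=0,ok=F), EMIT:P5(v=0,ok=F)] out:-; bubbles=2
Tick 14: [PARSE:-, VALIDATE:-, TRANSFORM:-, EMIT:P6(v=0,ok=F)] out:P5(v=0); bubbles=3
Tick 15: [PARSE:-, VALIDATE:-, TRANSFORM:-, EMIT:-] out:P6(v=0); bubbles=4
Total bubble-slots: 36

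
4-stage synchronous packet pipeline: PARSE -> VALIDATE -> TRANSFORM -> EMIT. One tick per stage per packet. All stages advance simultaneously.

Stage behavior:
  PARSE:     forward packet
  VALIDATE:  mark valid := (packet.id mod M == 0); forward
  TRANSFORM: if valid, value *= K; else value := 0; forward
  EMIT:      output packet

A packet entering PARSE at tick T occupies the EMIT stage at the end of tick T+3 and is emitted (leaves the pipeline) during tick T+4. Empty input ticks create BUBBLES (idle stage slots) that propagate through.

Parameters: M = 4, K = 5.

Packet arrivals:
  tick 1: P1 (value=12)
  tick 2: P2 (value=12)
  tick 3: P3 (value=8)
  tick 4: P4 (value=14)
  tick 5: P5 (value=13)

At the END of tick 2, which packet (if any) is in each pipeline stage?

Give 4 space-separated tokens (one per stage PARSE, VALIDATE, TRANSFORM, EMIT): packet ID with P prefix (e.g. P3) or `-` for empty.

Tick 1: [PARSE:P1(v=12,ok=F), VALIDATE:-, TRANSFORM:-, EMIT:-] out:-; in:P1
Tick 2: [PARSE:P2(v=12,ok=F), VALIDATE:P1(v=12,ok=F), TRANSFORM:-, EMIT:-] out:-; in:P2
At end of tick 2: ['P2', 'P1', '-', '-']

Answer: P2 P1 - -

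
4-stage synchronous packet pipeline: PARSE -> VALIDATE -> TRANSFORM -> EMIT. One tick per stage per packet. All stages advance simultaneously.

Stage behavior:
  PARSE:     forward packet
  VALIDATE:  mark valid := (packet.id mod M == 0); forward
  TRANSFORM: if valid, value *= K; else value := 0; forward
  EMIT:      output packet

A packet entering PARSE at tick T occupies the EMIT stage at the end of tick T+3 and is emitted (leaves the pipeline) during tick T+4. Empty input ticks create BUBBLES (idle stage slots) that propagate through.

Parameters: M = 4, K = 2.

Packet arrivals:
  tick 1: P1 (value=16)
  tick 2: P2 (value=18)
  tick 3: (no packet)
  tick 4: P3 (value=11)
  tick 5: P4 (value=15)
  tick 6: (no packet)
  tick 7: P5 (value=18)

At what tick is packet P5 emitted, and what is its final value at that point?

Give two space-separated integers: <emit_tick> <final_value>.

Answer: 11 0

Derivation:
Tick 1: [PARSE:P1(v=16,ok=F), VALIDATE:-, TRANSFORM:-, EMIT:-] out:-; in:P1
Tick 2: [PARSE:P2(v=18,ok=F), VALIDATE:P1(v=16,ok=F), TRANSFORM:-, EMIT:-] out:-; in:P2
Tick 3: [PARSE:-, VALIDATE:P2(v=18,ok=F), TRANSFORM:P1(v=0,ok=F), EMIT:-] out:-; in:-
Tick 4: [PARSE:P3(v=11,ok=F), VALIDATE:-, TRANSFORM:P2(v=0,ok=F), EMIT:P1(v=0,ok=F)] out:-; in:P3
Tick 5: [PARSE:P4(v=15,ok=F), VALIDATE:P3(v=11,ok=F), TRANSFORM:-, EMIT:P2(v=0,ok=F)] out:P1(v=0); in:P4
Tick 6: [PARSE:-, VALIDATE:P4(v=15,ok=T), TRANSFORM:P3(v=0,ok=F), EMIT:-] out:P2(v=0); in:-
Tick 7: [PARSE:P5(v=18,ok=F), VALIDATE:-, TRANSFORM:P4(v=30,ok=T), EMIT:P3(v=0,ok=F)] out:-; in:P5
Tick 8: [PARSE:-, VALIDATE:P5(v=18,ok=F), TRANSFORM:-, EMIT:P4(v=30,ok=T)] out:P3(v=0); in:-
Tick 9: [PARSE:-, VALIDATE:-, TRANSFORM:P5(v=0,ok=F), EMIT:-] out:P4(v=30); in:-
Tick 10: [PARSE:-, VALIDATE:-, TRANSFORM:-, EMIT:P5(v=0,ok=F)] out:-; in:-
Tick 11: [PARSE:-, VALIDATE:-, TRANSFORM:-, EMIT:-] out:P5(v=0); in:-
P5: arrives tick 7, valid=False (id=5, id%4=1), emit tick 11, final value 0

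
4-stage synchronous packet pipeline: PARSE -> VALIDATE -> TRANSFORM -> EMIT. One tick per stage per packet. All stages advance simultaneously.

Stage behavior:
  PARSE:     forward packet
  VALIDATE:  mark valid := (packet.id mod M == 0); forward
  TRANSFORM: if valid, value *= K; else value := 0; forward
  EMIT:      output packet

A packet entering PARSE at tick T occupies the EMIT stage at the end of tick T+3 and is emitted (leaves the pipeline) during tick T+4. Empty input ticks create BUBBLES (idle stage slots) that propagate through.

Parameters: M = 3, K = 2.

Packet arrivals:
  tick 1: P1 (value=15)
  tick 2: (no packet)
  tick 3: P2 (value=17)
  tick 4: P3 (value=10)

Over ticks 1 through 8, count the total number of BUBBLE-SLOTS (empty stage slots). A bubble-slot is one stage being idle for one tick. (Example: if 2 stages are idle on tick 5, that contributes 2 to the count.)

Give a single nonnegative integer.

Tick 1: [PARSE:P1(v=15,ok=F), VALIDATE:-, TRANSFORM:-, EMIT:-] out:-; bubbles=3
Tick 2: [PARSE:-, VALIDATE:P1(v=15,ok=F), TRANSFORM:-, EMIT:-] out:-; bubbles=3
Tick 3: [PARSE:P2(v=17,ok=F), VALIDATE:-, TRANSFORM:P1(v=0,ok=F), EMIT:-] out:-; bubbles=2
Tick 4: [PARSE:P3(v=10,ok=F), VALIDATE:P2(v=17,ok=F), TRANSFORM:-, EMIT:P1(v=0,ok=F)] out:-; bubbles=1
Tick 5: [PARSE:-, VALIDATE:P3(v=10,ok=T), TRANSFORM:P2(v=0,ok=F), EMIT:-] out:P1(v=0); bubbles=2
Tick 6: [PARSE:-, VALIDATE:-, TRANSFORM:P3(v=20,ok=T), EMIT:P2(v=0,ok=F)] out:-; bubbles=2
Tick 7: [PARSE:-, VALIDATE:-, TRANSFORM:-, EMIT:P3(v=20,ok=T)] out:P2(v=0); bubbles=3
Tick 8: [PARSE:-, VALIDATE:-, TRANSFORM:-, EMIT:-] out:P3(v=20); bubbles=4
Total bubble-slots: 20

Answer: 20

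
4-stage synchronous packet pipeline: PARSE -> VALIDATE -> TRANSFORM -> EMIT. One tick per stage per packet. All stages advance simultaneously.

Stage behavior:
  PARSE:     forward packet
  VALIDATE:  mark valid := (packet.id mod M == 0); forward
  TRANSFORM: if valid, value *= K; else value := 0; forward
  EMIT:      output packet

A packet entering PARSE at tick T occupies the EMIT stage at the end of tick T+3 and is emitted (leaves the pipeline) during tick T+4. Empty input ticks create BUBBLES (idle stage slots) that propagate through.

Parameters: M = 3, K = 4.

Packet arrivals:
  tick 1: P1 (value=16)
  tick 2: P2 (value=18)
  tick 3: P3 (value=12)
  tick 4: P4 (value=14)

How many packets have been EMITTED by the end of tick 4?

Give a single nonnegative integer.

Answer: 0

Derivation:
Tick 1: [PARSE:P1(v=16,ok=F), VALIDATE:-, TRANSFORM:-, EMIT:-] out:-; in:P1
Tick 2: [PARSE:P2(v=18,ok=F), VALIDATE:P1(v=16,ok=F), TRANSFORM:-, EMIT:-] out:-; in:P2
Tick 3: [PARSE:P3(v=12,ok=F), VALIDATE:P2(v=18,ok=F), TRANSFORM:P1(v=0,ok=F), EMIT:-] out:-; in:P3
Tick 4: [PARSE:P4(v=14,ok=F), VALIDATE:P3(v=12,ok=T), TRANSFORM:P2(v=0,ok=F), EMIT:P1(v=0,ok=F)] out:-; in:P4
Emitted by tick 4: []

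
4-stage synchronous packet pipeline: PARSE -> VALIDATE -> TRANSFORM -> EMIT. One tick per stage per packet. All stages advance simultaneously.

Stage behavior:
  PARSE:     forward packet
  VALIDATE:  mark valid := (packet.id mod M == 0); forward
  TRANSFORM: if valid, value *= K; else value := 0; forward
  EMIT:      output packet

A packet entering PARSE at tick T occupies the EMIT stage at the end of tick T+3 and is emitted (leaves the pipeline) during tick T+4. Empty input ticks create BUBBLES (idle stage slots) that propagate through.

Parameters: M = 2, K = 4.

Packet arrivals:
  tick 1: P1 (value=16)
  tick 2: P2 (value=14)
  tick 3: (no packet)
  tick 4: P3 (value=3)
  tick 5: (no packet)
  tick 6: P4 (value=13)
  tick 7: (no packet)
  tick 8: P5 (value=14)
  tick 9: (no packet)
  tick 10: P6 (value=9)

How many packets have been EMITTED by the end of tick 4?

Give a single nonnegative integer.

Answer: 0

Derivation:
Tick 1: [PARSE:P1(v=16,ok=F), VALIDATE:-, TRANSFORM:-, EMIT:-] out:-; in:P1
Tick 2: [PARSE:P2(v=14,ok=F), VALIDATE:P1(v=16,ok=F), TRANSFORM:-, EMIT:-] out:-; in:P2
Tick 3: [PARSE:-, VALIDATE:P2(v=14,ok=T), TRANSFORM:P1(v=0,ok=F), EMIT:-] out:-; in:-
Tick 4: [PARSE:P3(v=3,ok=F), VALIDATE:-, TRANSFORM:P2(v=56,ok=T), EMIT:P1(v=0,ok=F)] out:-; in:P3
Emitted by tick 4: []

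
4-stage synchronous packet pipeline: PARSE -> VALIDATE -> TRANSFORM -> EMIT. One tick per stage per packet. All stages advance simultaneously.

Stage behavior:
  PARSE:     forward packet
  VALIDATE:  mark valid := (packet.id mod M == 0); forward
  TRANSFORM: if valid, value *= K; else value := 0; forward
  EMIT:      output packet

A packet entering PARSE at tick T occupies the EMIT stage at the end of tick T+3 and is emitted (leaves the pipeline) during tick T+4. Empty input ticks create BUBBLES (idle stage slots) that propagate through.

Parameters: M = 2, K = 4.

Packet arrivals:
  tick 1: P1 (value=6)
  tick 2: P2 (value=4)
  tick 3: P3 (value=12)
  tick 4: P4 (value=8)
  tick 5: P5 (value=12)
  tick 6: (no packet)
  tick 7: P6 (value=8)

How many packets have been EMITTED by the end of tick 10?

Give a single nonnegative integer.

Tick 1: [PARSE:P1(v=6,ok=F), VALIDATE:-, TRANSFORM:-, EMIT:-] out:-; in:P1
Tick 2: [PARSE:P2(v=4,ok=F), VALIDATE:P1(v=6,ok=F), TRANSFORM:-, EMIT:-] out:-; in:P2
Tick 3: [PARSE:P3(v=12,ok=F), VALIDATE:P2(v=4,ok=T), TRANSFORM:P1(v=0,ok=F), EMIT:-] out:-; in:P3
Tick 4: [PARSE:P4(v=8,ok=F), VALIDATE:P3(v=12,ok=F), TRANSFORM:P2(v=16,ok=T), EMIT:P1(v=0,ok=F)] out:-; in:P4
Tick 5: [PARSE:P5(v=12,ok=F), VALIDATE:P4(v=8,ok=T), TRANSFORM:P3(v=0,ok=F), EMIT:P2(v=16,ok=T)] out:P1(v=0); in:P5
Tick 6: [PARSE:-, VALIDATE:P5(v=12,ok=F), TRANSFORM:P4(v=32,ok=T), EMIT:P3(v=0,ok=F)] out:P2(v=16); in:-
Tick 7: [PARSE:P6(v=8,ok=F), VALIDATE:-, TRANSFORM:P5(v=0,ok=F), EMIT:P4(v=32,ok=T)] out:P3(v=0); in:P6
Tick 8: [PARSE:-, VALIDATE:P6(v=8,ok=T), TRANSFORM:-, EMIT:P5(v=0,ok=F)] out:P4(v=32); in:-
Tick 9: [PARSE:-, VALIDATE:-, TRANSFORM:P6(v=32,ok=T), EMIT:-] out:P5(v=0); in:-
Tick 10: [PARSE:-, VALIDATE:-, TRANSFORM:-, EMIT:P6(v=32,ok=T)] out:-; in:-
Emitted by tick 10: ['P1', 'P2', 'P3', 'P4', 'P5']

Answer: 5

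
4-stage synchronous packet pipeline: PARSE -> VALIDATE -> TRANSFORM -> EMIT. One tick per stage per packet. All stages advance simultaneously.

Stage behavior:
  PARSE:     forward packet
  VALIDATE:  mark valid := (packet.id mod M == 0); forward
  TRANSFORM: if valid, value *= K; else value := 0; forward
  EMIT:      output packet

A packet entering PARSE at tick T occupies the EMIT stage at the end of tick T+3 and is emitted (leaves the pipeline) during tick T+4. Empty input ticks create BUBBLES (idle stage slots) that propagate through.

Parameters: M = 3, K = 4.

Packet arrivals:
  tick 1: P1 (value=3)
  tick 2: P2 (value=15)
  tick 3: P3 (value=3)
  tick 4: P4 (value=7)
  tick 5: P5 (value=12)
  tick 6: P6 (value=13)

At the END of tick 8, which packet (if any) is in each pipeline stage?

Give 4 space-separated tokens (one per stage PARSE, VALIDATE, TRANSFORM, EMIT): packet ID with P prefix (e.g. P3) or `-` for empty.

Tick 1: [PARSE:P1(v=3,ok=F), VALIDATE:-, TRANSFORM:-, EMIT:-] out:-; in:P1
Tick 2: [PARSE:P2(v=15,ok=F), VALIDATE:P1(v=3,ok=F), TRANSFORM:-, EMIT:-] out:-; in:P2
Tick 3: [PARSE:P3(v=3,ok=F), VALIDATE:P2(v=15,ok=F), TRANSFORM:P1(v=0,ok=F), EMIT:-] out:-; in:P3
Tick 4: [PARSE:P4(v=7,ok=F), VALIDATE:P3(v=3,ok=T), TRANSFORM:P2(v=0,ok=F), EMIT:P1(v=0,ok=F)] out:-; in:P4
Tick 5: [PARSE:P5(v=12,ok=F), VALIDATE:P4(v=7,ok=F), TRANSFORM:P3(v=12,ok=T), EMIT:P2(v=0,ok=F)] out:P1(v=0); in:P5
Tick 6: [PARSE:P6(v=13,ok=F), VALIDATE:P5(v=12,ok=F), TRANSFORM:P4(v=0,ok=F), EMIT:P3(v=12,ok=T)] out:P2(v=0); in:P6
Tick 7: [PARSE:-, VALIDATE:P6(v=13,ok=T), TRANSFORM:P5(v=0,ok=F), EMIT:P4(v=0,ok=F)] out:P3(v=12); in:-
Tick 8: [PARSE:-, VALIDATE:-, TRANSFORM:P6(v=52,ok=T), EMIT:P5(v=0,ok=F)] out:P4(v=0); in:-
At end of tick 8: ['-', '-', 'P6', 'P5']

Answer: - - P6 P5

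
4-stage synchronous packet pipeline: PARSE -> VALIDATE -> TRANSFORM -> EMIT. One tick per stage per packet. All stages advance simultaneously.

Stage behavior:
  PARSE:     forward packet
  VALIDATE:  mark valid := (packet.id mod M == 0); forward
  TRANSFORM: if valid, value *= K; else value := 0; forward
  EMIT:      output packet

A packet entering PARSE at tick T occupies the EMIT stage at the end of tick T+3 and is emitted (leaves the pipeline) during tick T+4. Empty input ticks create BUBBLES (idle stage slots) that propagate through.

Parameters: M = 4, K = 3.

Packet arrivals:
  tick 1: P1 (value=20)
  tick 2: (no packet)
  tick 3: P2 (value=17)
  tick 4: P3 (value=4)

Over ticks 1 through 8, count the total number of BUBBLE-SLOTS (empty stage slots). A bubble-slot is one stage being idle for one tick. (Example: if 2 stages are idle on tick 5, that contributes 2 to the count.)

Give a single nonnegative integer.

Tick 1: [PARSE:P1(v=20,ok=F), VALIDATE:-, TRANSFORM:-, EMIT:-] out:-; bubbles=3
Tick 2: [PARSE:-, VALIDATE:P1(v=20,ok=F), TRANSFORM:-, EMIT:-] out:-; bubbles=3
Tick 3: [PARSE:P2(v=17,ok=F), VALIDATE:-, TRANSFORM:P1(v=0,ok=F), EMIT:-] out:-; bubbles=2
Tick 4: [PARSE:P3(v=4,ok=F), VALIDATE:P2(v=17,ok=F), TRANSFORM:-, EMIT:P1(v=0,ok=F)] out:-; bubbles=1
Tick 5: [PARSE:-, VALIDATE:P3(v=4,ok=F), TRANSFORM:P2(v=0,ok=F), EMIT:-] out:P1(v=0); bubbles=2
Tick 6: [PARSE:-, VALIDATE:-, TRANSFORM:P3(v=0,ok=F), EMIT:P2(v=0,ok=F)] out:-; bubbles=2
Tick 7: [PARSE:-, VALIDATE:-, TRANSFORM:-, EMIT:P3(v=0,ok=F)] out:P2(v=0); bubbles=3
Tick 8: [PARSE:-, VALIDATE:-, TRANSFORM:-, EMIT:-] out:P3(v=0); bubbles=4
Total bubble-slots: 20

Answer: 20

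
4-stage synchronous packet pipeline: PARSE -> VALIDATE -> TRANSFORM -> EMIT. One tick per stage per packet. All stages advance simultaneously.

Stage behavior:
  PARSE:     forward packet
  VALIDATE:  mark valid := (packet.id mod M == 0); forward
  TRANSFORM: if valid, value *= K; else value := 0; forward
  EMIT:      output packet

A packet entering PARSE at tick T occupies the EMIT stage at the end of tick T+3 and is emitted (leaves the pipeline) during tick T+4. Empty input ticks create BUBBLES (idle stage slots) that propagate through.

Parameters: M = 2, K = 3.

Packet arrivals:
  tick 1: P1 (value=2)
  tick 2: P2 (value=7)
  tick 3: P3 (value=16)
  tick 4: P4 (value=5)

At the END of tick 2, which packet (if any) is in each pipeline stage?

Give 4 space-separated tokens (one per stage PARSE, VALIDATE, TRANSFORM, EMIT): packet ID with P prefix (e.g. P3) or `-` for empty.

Answer: P2 P1 - -

Derivation:
Tick 1: [PARSE:P1(v=2,ok=F), VALIDATE:-, TRANSFORM:-, EMIT:-] out:-; in:P1
Tick 2: [PARSE:P2(v=7,ok=F), VALIDATE:P1(v=2,ok=F), TRANSFORM:-, EMIT:-] out:-; in:P2
At end of tick 2: ['P2', 'P1', '-', '-']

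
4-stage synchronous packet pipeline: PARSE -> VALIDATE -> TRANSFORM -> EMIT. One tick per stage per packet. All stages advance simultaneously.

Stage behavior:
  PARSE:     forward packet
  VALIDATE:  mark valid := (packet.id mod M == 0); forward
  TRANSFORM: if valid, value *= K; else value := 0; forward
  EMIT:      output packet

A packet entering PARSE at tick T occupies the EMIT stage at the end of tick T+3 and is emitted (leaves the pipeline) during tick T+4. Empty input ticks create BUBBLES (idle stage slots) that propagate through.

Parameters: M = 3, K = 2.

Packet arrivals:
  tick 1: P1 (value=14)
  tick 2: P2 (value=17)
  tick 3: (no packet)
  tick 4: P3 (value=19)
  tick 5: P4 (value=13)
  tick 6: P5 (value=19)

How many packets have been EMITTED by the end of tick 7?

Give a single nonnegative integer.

Tick 1: [PARSE:P1(v=14,ok=F), VALIDATE:-, TRANSFORM:-, EMIT:-] out:-; in:P1
Tick 2: [PARSE:P2(v=17,ok=F), VALIDATE:P1(v=14,ok=F), TRANSFORM:-, EMIT:-] out:-; in:P2
Tick 3: [PARSE:-, VALIDATE:P2(v=17,ok=F), TRANSFORM:P1(v=0,ok=F), EMIT:-] out:-; in:-
Tick 4: [PARSE:P3(v=19,ok=F), VALIDATE:-, TRANSFORM:P2(v=0,ok=F), EMIT:P1(v=0,ok=F)] out:-; in:P3
Tick 5: [PARSE:P4(v=13,ok=F), VALIDATE:P3(v=19,ok=T), TRANSFORM:-, EMIT:P2(v=0,ok=F)] out:P1(v=0); in:P4
Tick 6: [PARSE:P5(v=19,ok=F), VALIDATE:P4(v=13,ok=F), TRANSFORM:P3(v=38,ok=T), EMIT:-] out:P2(v=0); in:P5
Tick 7: [PARSE:-, VALIDATE:P5(v=19,ok=F), TRANSFORM:P4(v=0,ok=F), EMIT:P3(v=38,ok=T)] out:-; in:-
Emitted by tick 7: ['P1', 'P2']

Answer: 2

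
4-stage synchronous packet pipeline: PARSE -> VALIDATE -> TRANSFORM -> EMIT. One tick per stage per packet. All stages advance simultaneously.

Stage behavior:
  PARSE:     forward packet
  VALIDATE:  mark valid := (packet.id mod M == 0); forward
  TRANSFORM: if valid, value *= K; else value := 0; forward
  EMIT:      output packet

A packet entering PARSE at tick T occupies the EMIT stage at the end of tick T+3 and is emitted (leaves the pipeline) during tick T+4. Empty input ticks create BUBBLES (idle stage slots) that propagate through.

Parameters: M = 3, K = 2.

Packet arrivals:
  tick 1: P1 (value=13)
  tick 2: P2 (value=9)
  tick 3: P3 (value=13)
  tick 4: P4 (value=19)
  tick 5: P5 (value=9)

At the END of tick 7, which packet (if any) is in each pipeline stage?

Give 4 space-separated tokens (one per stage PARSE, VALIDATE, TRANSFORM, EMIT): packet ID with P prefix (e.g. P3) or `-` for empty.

Answer: - - P5 P4

Derivation:
Tick 1: [PARSE:P1(v=13,ok=F), VALIDATE:-, TRANSFORM:-, EMIT:-] out:-; in:P1
Tick 2: [PARSE:P2(v=9,ok=F), VALIDATE:P1(v=13,ok=F), TRANSFORM:-, EMIT:-] out:-; in:P2
Tick 3: [PARSE:P3(v=13,ok=F), VALIDATE:P2(v=9,ok=F), TRANSFORM:P1(v=0,ok=F), EMIT:-] out:-; in:P3
Tick 4: [PARSE:P4(v=19,ok=F), VALIDATE:P3(v=13,ok=T), TRANSFORM:P2(v=0,ok=F), EMIT:P1(v=0,ok=F)] out:-; in:P4
Tick 5: [PARSE:P5(v=9,ok=F), VALIDATE:P4(v=19,ok=F), TRANSFORM:P3(v=26,ok=T), EMIT:P2(v=0,ok=F)] out:P1(v=0); in:P5
Tick 6: [PARSE:-, VALIDATE:P5(v=9,ok=F), TRANSFORM:P4(v=0,ok=F), EMIT:P3(v=26,ok=T)] out:P2(v=0); in:-
Tick 7: [PARSE:-, VALIDATE:-, TRANSFORM:P5(v=0,ok=F), EMIT:P4(v=0,ok=F)] out:P3(v=26); in:-
At end of tick 7: ['-', '-', 'P5', 'P4']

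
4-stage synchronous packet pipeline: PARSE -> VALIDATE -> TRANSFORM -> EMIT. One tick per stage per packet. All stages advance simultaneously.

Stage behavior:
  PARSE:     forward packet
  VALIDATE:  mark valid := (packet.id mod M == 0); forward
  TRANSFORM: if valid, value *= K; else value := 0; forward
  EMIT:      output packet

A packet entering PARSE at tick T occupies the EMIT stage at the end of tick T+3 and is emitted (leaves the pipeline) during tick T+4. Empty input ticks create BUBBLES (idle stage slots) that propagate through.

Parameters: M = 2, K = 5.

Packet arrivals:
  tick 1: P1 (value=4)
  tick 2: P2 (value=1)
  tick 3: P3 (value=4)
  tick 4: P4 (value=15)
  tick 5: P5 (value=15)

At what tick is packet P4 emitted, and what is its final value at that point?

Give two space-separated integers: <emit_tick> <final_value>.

Answer: 8 75

Derivation:
Tick 1: [PARSE:P1(v=4,ok=F), VALIDATE:-, TRANSFORM:-, EMIT:-] out:-; in:P1
Tick 2: [PARSE:P2(v=1,ok=F), VALIDATE:P1(v=4,ok=F), TRANSFORM:-, EMIT:-] out:-; in:P2
Tick 3: [PARSE:P3(v=4,ok=F), VALIDATE:P2(v=1,ok=T), TRANSFORM:P1(v=0,ok=F), EMIT:-] out:-; in:P3
Tick 4: [PARSE:P4(v=15,ok=F), VALIDATE:P3(v=4,ok=F), TRANSFORM:P2(v=5,ok=T), EMIT:P1(v=0,ok=F)] out:-; in:P4
Tick 5: [PARSE:P5(v=15,ok=F), VALIDATE:P4(v=15,ok=T), TRANSFORM:P3(v=0,ok=F), EMIT:P2(v=5,ok=T)] out:P1(v=0); in:P5
Tick 6: [PARSE:-, VALIDATE:P5(v=15,ok=F), TRANSFORM:P4(v=75,ok=T), EMIT:P3(v=0,ok=F)] out:P2(v=5); in:-
Tick 7: [PARSE:-, VALIDATE:-, TRANSFORM:P5(v=0,ok=F), EMIT:P4(v=75,ok=T)] out:P3(v=0); in:-
Tick 8: [PARSE:-, VALIDATE:-, TRANSFORM:-, EMIT:P5(v=0,ok=F)] out:P4(v=75); in:-
Tick 9: [PARSE:-, VALIDATE:-, TRANSFORM:-, EMIT:-] out:P5(v=0); in:-
P4: arrives tick 4, valid=True (id=4, id%2=0), emit tick 8, final value 75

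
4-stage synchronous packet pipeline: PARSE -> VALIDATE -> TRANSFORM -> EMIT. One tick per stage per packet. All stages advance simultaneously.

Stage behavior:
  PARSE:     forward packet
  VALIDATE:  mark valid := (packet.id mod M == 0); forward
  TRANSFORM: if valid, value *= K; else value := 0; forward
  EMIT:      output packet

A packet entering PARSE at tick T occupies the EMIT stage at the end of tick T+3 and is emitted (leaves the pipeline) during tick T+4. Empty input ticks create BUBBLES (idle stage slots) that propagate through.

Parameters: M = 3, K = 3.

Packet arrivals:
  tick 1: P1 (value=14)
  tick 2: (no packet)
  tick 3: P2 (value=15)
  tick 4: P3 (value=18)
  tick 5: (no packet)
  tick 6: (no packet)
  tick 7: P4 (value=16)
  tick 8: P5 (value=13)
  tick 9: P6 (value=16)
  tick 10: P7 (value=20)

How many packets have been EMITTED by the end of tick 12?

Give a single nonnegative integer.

Tick 1: [PARSE:P1(v=14,ok=F), VALIDATE:-, TRANSFORM:-, EMIT:-] out:-; in:P1
Tick 2: [PARSE:-, VALIDATE:P1(v=14,ok=F), TRANSFORM:-, EMIT:-] out:-; in:-
Tick 3: [PARSE:P2(v=15,ok=F), VALIDATE:-, TRANSFORM:P1(v=0,ok=F), EMIT:-] out:-; in:P2
Tick 4: [PARSE:P3(v=18,ok=F), VALIDATE:P2(v=15,ok=F), TRANSFORM:-, EMIT:P1(v=0,ok=F)] out:-; in:P3
Tick 5: [PARSE:-, VALIDATE:P3(v=18,ok=T), TRANSFORM:P2(v=0,ok=F), EMIT:-] out:P1(v=0); in:-
Tick 6: [PARSE:-, VALIDATE:-, TRANSFORM:P3(v=54,ok=T), EMIT:P2(v=0,ok=F)] out:-; in:-
Tick 7: [PARSE:P4(v=16,ok=F), VALIDATE:-, TRANSFORM:-, EMIT:P3(v=54,ok=T)] out:P2(v=0); in:P4
Tick 8: [PARSE:P5(v=13,ok=F), VALIDATE:P4(v=16,ok=F), TRANSFORM:-, EMIT:-] out:P3(v=54); in:P5
Tick 9: [PARSE:P6(v=16,ok=F), VALIDATE:P5(v=13,ok=F), TRANSFORM:P4(v=0,ok=F), EMIT:-] out:-; in:P6
Tick 10: [PARSE:P7(v=20,ok=F), VALIDATE:P6(v=16,ok=T), TRANSFORM:P5(v=0,ok=F), EMIT:P4(v=0,ok=F)] out:-; in:P7
Tick 11: [PARSE:-, VALIDATE:P7(v=20,ok=F), TRANSFORM:P6(v=48,ok=T), EMIT:P5(v=0,ok=F)] out:P4(v=0); in:-
Tick 12: [PARSE:-, VALIDATE:-, TRANSFORM:P7(v=0,ok=F), EMIT:P6(v=48,ok=T)] out:P5(v=0); in:-
Emitted by tick 12: ['P1', 'P2', 'P3', 'P4', 'P5']

Answer: 5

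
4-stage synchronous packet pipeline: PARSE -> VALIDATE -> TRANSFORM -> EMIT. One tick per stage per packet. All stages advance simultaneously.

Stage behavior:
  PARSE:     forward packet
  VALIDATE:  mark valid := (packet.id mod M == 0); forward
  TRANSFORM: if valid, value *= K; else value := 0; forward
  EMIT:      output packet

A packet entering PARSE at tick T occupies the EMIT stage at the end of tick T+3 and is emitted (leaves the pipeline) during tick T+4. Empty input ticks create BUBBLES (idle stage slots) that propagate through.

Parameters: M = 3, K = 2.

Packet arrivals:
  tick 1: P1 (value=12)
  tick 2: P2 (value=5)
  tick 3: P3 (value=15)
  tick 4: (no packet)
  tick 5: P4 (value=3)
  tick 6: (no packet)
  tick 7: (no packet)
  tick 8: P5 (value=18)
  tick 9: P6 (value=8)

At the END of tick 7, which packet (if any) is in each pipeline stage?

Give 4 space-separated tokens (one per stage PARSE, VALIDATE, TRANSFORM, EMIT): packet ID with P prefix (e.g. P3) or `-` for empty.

Tick 1: [PARSE:P1(v=12,ok=F), VALIDATE:-, TRANSFORM:-, EMIT:-] out:-; in:P1
Tick 2: [PARSE:P2(v=5,ok=F), VALIDATE:P1(v=12,ok=F), TRANSFORM:-, EMIT:-] out:-; in:P2
Tick 3: [PARSE:P3(v=15,ok=F), VALIDATE:P2(v=5,ok=F), TRANSFORM:P1(v=0,ok=F), EMIT:-] out:-; in:P3
Tick 4: [PARSE:-, VALIDATE:P3(v=15,ok=T), TRANSFORM:P2(v=0,ok=F), EMIT:P1(v=0,ok=F)] out:-; in:-
Tick 5: [PARSE:P4(v=3,ok=F), VALIDATE:-, TRANSFORM:P3(v=30,ok=T), EMIT:P2(v=0,ok=F)] out:P1(v=0); in:P4
Tick 6: [PARSE:-, VALIDATE:P4(v=3,ok=F), TRANSFORM:-, EMIT:P3(v=30,ok=T)] out:P2(v=0); in:-
Tick 7: [PARSE:-, VALIDATE:-, TRANSFORM:P4(v=0,ok=F), EMIT:-] out:P3(v=30); in:-
At end of tick 7: ['-', '-', 'P4', '-']

Answer: - - P4 -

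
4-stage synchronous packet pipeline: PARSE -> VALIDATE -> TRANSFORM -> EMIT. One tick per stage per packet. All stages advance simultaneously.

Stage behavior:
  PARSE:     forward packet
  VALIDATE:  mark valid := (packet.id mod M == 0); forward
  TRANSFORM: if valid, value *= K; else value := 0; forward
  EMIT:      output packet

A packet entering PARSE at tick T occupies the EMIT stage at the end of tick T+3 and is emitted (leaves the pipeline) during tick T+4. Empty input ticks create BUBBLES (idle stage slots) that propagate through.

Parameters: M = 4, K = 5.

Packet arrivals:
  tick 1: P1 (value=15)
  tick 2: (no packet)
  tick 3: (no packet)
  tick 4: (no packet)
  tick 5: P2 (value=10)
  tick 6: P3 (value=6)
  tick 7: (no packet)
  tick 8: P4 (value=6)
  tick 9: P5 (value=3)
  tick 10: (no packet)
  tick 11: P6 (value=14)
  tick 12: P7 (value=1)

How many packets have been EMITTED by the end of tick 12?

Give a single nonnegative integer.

Answer: 4

Derivation:
Tick 1: [PARSE:P1(v=15,ok=F), VALIDATE:-, TRANSFORM:-, EMIT:-] out:-; in:P1
Tick 2: [PARSE:-, VALIDATE:P1(v=15,ok=F), TRANSFORM:-, EMIT:-] out:-; in:-
Tick 3: [PARSE:-, VALIDATE:-, TRANSFORM:P1(v=0,ok=F), EMIT:-] out:-; in:-
Tick 4: [PARSE:-, VALIDATE:-, TRANSFORM:-, EMIT:P1(v=0,ok=F)] out:-; in:-
Tick 5: [PARSE:P2(v=10,ok=F), VALIDATE:-, TRANSFORM:-, EMIT:-] out:P1(v=0); in:P2
Tick 6: [PARSE:P3(v=6,ok=F), VALIDATE:P2(v=10,ok=F), TRANSFORM:-, EMIT:-] out:-; in:P3
Tick 7: [PARSE:-, VALIDATE:P3(v=6,ok=F), TRANSFORM:P2(v=0,ok=F), EMIT:-] out:-; in:-
Tick 8: [PARSE:P4(v=6,ok=F), VALIDATE:-, TRANSFORM:P3(v=0,ok=F), EMIT:P2(v=0,ok=F)] out:-; in:P4
Tick 9: [PARSE:P5(v=3,ok=F), VALIDATE:P4(v=6,ok=T), TRANSFORM:-, EMIT:P3(v=0,ok=F)] out:P2(v=0); in:P5
Tick 10: [PARSE:-, VALIDATE:P5(v=3,ok=F), TRANSFORM:P4(v=30,ok=T), EMIT:-] out:P3(v=0); in:-
Tick 11: [PARSE:P6(v=14,ok=F), VALIDATE:-, TRANSFORM:P5(v=0,ok=F), EMIT:P4(v=30,ok=T)] out:-; in:P6
Tick 12: [PARSE:P7(v=1,ok=F), VALIDATE:P6(v=14,ok=F), TRANSFORM:-, EMIT:P5(v=0,ok=F)] out:P4(v=30); in:P7
Emitted by tick 12: ['P1', 'P2', 'P3', 'P4']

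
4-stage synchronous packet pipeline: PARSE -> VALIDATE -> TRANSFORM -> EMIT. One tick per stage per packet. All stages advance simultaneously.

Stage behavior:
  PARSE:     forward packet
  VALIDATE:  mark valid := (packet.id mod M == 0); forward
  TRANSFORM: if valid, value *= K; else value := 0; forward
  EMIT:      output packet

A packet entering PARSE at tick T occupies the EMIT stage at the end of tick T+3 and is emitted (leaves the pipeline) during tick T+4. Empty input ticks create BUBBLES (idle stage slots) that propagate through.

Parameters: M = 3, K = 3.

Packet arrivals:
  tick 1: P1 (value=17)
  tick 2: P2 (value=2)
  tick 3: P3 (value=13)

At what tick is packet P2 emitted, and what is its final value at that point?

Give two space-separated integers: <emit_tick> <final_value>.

Answer: 6 0

Derivation:
Tick 1: [PARSE:P1(v=17,ok=F), VALIDATE:-, TRANSFORM:-, EMIT:-] out:-; in:P1
Tick 2: [PARSE:P2(v=2,ok=F), VALIDATE:P1(v=17,ok=F), TRANSFORM:-, EMIT:-] out:-; in:P2
Tick 3: [PARSE:P3(v=13,ok=F), VALIDATE:P2(v=2,ok=F), TRANSFORM:P1(v=0,ok=F), EMIT:-] out:-; in:P3
Tick 4: [PARSE:-, VALIDATE:P3(v=13,ok=T), TRANSFORM:P2(v=0,ok=F), EMIT:P1(v=0,ok=F)] out:-; in:-
Tick 5: [PARSE:-, VALIDATE:-, TRANSFORM:P3(v=39,ok=T), EMIT:P2(v=0,ok=F)] out:P1(v=0); in:-
Tick 6: [PARSE:-, VALIDATE:-, TRANSFORM:-, EMIT:P3(v=39,ok=T)] out:P2(v=0); in:-
Tick 7: [PARSE:-, VALIDATE:-, TRANSFORM:-, EMIT:-] out:P3(v=39); in:-
P2: arrives tick 2, valid=False (id=2, id%3=2), emit tick 6, final value 0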